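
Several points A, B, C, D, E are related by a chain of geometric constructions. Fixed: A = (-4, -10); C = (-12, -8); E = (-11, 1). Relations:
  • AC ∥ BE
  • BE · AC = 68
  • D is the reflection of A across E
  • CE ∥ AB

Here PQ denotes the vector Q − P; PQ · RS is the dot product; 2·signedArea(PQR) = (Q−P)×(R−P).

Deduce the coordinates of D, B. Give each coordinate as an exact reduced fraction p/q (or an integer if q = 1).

B = (-3, -1)
D = (-18, 12)

1. D_x = -18  [D is the reflection of A across E]
2. D_y = 12  [D is the reflection of A across E]
   → D = (-18, 12)
3. B_x = -3  [AC ∥ BE ∩ CE ∥ AB]
4. B_y = -1  [AC ∥ BE ∩ CE ∥ AB]
   → B = (-3, -1)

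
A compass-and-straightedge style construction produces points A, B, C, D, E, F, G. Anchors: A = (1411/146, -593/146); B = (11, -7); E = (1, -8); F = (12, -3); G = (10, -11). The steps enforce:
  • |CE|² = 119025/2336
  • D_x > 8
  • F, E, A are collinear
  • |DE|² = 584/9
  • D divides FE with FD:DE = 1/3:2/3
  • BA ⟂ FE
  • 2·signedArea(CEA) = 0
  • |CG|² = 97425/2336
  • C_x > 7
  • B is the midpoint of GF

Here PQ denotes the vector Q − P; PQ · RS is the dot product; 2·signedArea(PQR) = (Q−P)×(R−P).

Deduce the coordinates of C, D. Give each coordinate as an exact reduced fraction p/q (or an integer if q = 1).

1. C_x = 4379/584  [line -575/146·x + 1265/146·y + 10695/146 = 0 ∩ |CE|² = 119025/2336]
2. C_y = -2947/584  [line -575/146·x + 1265/146·y + 10695/146 = 0 ∩ |CE|² = 119025/2336]
   → C = (4379/584, -2947/584)
3. D_x = 25/3  [D divides FE with FD:DE = 1/3:2/3]
4. D_y = -14/3  [D divides FE with FD:DE = 1/3:2/3]
   → D = (25/3, -14/3)

C = (4379/584, -2947/584)
D = (25/3, -14/3)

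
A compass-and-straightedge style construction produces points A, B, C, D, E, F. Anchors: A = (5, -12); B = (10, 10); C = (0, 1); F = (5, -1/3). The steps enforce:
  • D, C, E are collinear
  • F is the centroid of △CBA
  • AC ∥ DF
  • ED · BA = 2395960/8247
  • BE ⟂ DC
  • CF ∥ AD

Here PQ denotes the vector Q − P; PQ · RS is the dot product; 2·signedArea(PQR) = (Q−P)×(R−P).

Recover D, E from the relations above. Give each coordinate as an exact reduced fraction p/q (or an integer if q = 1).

D = (10, -40/3)
E = (-2610/2749, 6490/2749)

1. D_x = 10  [AC ∥ DF ∩ CF ∥ AD]
2. D_y = -40/3  [AC ∥ DF ∩ CF ∥ AD]
   → D = (10, -40/3)
3. E_x = -2610/2749  [D, C, E are collinear ∩ BE ⟂ DC]
4. E_y = 6490/2749  [D, C, E are collinear ∩ BE ⟂ DC]
   → E = (-2610/2749, 6490/2749)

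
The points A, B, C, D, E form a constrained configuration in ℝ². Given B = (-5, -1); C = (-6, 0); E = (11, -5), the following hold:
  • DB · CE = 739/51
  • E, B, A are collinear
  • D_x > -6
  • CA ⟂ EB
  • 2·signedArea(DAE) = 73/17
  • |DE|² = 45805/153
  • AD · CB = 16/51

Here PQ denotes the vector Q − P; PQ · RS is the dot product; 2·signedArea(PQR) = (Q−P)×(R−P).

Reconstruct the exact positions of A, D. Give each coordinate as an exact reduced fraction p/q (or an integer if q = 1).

1. A_x = -105/17  [E, B, A are collinear ∩ CA ⟂ EB]
2. A_y = -12/17  [E, B, A are collinear ∩ CA ⟂ EB]
   → A = (-105/17, -12/17)
3. D_x = -292/51  [2·signedArea(DAE) = 73/17 ∩ AD · CB = 16/51]
4. D_y = -29/51  [2·signedArea(DAE) = 73/17 ∩ AD · CB = 16/51]
   → D = (-292/51, -29/51)

A = (-105/17, -12/17)
D = (-292/51, -29/51)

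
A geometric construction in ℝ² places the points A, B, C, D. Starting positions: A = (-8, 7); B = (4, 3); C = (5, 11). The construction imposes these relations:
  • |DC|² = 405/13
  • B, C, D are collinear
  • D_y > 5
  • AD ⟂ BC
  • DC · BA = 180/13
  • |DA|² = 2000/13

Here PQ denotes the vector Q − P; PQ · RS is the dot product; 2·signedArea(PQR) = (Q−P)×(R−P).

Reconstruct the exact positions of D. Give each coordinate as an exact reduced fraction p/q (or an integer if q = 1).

1. D_x = 56/13  [B, C, D are collinear ∩ AD ⟂ BC]
2. D_y = 71/13  [B, C, D are collinear ∩ AD ⟂ BC]
   → D = (56/13, 71/13)

D = (56/13, 71/13)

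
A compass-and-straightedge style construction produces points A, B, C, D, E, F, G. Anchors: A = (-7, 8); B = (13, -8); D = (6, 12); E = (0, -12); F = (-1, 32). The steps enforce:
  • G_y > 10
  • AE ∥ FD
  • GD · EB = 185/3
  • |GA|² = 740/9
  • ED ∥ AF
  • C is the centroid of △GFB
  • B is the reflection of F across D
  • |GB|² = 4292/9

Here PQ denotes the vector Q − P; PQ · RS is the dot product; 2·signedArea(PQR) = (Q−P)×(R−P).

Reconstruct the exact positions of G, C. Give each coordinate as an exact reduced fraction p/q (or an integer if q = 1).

1. G_x = 5/3  [line -13·x + -4·y + 193/3 = 0 ∩ |GB|² = 4292/9]
2. G_y = 32/3  [line -13·x + -4·y + 193/3 = 0 ∩ |GB|² = 4292/9]
   → G = (5/3, 32/3)
3. C_x = 41/9  [C is the centroid of △GFB]
4. C_y = 104/9  [C is the centroid of △GFB]
   → C = (41/9, 104/9)

C = (41/9, 104/9)
G = (5/3, 32/3)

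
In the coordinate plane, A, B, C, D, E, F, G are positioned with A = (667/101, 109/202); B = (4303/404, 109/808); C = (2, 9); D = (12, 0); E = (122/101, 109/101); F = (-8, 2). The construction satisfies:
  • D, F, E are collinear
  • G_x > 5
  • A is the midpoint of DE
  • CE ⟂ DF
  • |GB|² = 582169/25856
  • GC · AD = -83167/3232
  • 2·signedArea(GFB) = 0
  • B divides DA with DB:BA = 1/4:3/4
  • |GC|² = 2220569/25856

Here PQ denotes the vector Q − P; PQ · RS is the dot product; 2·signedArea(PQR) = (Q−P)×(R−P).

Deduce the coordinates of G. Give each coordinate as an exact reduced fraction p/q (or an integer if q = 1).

1. G_x = 4791/808  [2·signedArea(GFB) = 0 ∩ GC · AD = -83167/3232]
2. G_y = 981/1616  [2·signedArea(GFB) = 0 ∩ GC · AD = -83167/3232]
   → G = (4791/808, 981/1616)

G = (4791/808, 981/1616)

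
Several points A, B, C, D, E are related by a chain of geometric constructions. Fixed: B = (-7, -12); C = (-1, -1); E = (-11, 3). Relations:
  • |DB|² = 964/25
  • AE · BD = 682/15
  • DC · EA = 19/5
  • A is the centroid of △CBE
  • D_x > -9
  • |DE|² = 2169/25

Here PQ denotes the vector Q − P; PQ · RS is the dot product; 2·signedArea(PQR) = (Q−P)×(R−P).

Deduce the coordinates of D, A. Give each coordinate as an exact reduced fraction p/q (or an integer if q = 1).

A = (-19/3, -10/3)
D = (-43/5, -6)

1. A_x = -19/3  [A is the centroid of △CBE]
2. A_y = -10/3  [A is the centroid of △CBE]
   → A = (-19/3, -10/3)
3. D_x = -43/5  [line -14/3·x + 19/3·y + -32/15 = 0 ∩ |DB|² = 964/25]
4. D_y = -6  [line -14/3·x + 19/3·y + -32/15 = 0 ∩ |DB|² = 964/25]
   → D = (-43/5, -6)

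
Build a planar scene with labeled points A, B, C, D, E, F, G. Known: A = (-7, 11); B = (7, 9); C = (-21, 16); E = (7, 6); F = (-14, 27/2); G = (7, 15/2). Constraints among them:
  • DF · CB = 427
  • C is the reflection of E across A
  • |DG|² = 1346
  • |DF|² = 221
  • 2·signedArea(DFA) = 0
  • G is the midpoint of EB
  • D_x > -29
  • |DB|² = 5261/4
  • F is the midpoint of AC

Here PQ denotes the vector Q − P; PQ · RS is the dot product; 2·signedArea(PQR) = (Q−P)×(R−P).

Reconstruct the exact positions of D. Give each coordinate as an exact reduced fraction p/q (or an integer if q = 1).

1. D_x = -28  [2·signedArea(DFA) = 0 ∩ DF · CB = 427]
2. D_y = 37/2  [2·signedArea(DFA) = 0 ∩ DF · CB = 427]
   → D = (-28, 37/2)

D = (-28, 37/2)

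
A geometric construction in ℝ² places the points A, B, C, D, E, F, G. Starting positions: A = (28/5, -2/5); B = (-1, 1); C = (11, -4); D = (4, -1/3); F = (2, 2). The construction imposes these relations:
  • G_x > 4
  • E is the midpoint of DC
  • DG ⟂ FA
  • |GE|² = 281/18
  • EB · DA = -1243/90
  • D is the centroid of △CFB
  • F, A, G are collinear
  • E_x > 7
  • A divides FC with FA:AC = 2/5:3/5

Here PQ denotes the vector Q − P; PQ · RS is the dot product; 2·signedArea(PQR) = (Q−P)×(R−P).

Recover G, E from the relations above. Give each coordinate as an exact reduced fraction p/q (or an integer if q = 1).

1. G_x = 58/13  [F, A, G are collinear ∩ DG ⟂ FA]
2. G_y = 14/39  [F, A, G are collinear ∩ DG ⟂ FA]
   → G = (58/13, 14/39)
3. E_x = 15/2  [E is the midpoint of DC]
4. E_y = -13/6  [E is the midpoint of DC]
   → E = (15/2, -13/6)

E = (15/2, -13/6)
G = (58/13, 14/39)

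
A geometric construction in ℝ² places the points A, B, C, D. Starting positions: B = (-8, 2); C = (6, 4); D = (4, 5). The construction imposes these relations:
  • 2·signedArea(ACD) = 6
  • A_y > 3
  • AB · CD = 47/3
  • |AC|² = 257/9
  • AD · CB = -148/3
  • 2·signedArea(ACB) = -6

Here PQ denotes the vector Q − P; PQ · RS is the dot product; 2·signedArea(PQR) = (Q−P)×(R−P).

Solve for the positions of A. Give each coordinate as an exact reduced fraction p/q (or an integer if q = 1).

A = (2/3, 11/3)

1. A_x = 2/3  [2·signedArea(ACB) = -6 ∩ AD · CB = -148/3]
2. A_y = 11/3  [2·signedArea(ACB) = -6 ∩ AD · CB = -148/3]
   → A = (2/3, 11/3)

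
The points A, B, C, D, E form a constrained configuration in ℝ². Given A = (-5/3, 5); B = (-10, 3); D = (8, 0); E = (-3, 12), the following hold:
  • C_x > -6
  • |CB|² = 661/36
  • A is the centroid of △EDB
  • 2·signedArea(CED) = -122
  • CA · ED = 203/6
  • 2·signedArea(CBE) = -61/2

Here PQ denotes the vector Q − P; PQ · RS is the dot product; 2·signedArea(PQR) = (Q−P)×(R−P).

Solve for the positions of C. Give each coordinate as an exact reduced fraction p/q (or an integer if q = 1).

1. C_x = -35/6  [CA · ED = 203/6 ∩ 2·signedArea(CBE) = -61/2]
2. C_y = 4  [CA · ED = 203/6 ∩ 2·signedArea(CBE) = -61/2]
   → C = (-35/6, 4)

C = (-35/6, 4)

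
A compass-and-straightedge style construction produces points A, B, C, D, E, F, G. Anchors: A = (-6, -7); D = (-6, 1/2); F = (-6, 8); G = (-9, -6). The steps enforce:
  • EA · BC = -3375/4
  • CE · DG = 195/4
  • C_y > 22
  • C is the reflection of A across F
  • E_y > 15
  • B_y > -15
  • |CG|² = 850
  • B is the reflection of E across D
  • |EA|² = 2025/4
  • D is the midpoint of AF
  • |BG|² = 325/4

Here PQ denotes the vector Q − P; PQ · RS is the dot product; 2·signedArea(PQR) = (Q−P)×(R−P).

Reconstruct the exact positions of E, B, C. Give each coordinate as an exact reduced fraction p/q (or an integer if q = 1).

B = (-6, -29/2)
C = (-6, 23)
E = (-6, 31/2)

1. C_x = -6  [C is the reflection of A across F]
2. C_y = 23  [C is the reflection of A across F]
   → C = (-6, 23)
3. E_x = -6  [line -3·x + -13/2·y + 331/4 = 0 ∩ |EA|² = 2025/4]
4. E_y = 31/2  [line -3·x + -13/2·y + 331/4 = 0 ∩ |EA|² = 2025/4]
   → E = (-6, 31/2)
5. B_x = -6  [EA · BC = -3375/4 ∩ B is the reflection of E across D]
6. B_y = -29/2  [EA · BC = -3375/4 ∩ B is the reflection of E across D]
   → B = (-6, -29/2)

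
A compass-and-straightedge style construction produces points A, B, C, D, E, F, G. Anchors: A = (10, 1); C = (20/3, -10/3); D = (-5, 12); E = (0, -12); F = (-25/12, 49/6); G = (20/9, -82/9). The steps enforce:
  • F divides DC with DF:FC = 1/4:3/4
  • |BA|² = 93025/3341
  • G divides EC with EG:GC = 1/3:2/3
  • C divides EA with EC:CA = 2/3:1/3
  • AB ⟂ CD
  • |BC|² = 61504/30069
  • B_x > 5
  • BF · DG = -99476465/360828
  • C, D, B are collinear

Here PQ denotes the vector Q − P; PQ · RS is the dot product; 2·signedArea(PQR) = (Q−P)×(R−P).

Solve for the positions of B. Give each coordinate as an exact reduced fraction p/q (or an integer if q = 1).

1. B_x = 19380/3341  [C, D, B are collinear ∩ AB ⟂ CD]
2. B_y = -7334/3341  [C, D, B are collinear ∩ AB ⟂ CD]
   → B = (19380/3341, -7334/3341)

B = (19380/3341, -7334/3341)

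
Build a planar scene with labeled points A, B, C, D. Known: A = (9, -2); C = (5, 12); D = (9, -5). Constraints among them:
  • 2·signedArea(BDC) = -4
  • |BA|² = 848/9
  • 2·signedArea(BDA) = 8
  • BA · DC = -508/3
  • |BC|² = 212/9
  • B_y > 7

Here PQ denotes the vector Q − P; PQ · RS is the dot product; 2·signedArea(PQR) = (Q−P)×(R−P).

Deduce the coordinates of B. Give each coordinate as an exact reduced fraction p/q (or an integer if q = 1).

B = (19/3, 22/3)

1. B_x = 19/3  [BA · DC = -508/3 ∩ 2·signedArea(BDC) = -4]
2. B_y = 22/3  [BA · DC = -508/3 ∩ 2·signedArea(BDC) = -4]
   → B = (19/3, 22/3)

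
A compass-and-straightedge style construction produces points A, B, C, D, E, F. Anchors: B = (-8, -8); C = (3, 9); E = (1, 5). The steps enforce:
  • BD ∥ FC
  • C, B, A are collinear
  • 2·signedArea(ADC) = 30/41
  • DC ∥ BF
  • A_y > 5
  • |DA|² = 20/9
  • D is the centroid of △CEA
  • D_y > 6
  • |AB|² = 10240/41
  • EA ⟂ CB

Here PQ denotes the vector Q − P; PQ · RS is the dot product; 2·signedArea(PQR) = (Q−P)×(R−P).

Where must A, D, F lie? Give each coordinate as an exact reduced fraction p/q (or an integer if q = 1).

1. A_x = 24/41  [C, B, A are collinear ∩ EA ⟂ CB]
2. A_y = 216/41  [C, B, A are collinear ∩ EA ⟂ CB]
   → A = (24/41, 216/41)
3. D_x = 188/123  [D is the centroid of △CEA]
4. D_y = 790/123  [D is the centroid of △CEA]
   → D = (188/123, 790/123)
5. F_x = -803/123  [BD ∥ FC ∩ DC ∥ BF]
6. F_y = -667/123  [BD ∥ FC ∩ DC ∥ BF]
   → F = (-803/123, -667/123)

A = (24/41, 216/41)
D = (188/123, 790/123)
F = (-803/123, -667/123)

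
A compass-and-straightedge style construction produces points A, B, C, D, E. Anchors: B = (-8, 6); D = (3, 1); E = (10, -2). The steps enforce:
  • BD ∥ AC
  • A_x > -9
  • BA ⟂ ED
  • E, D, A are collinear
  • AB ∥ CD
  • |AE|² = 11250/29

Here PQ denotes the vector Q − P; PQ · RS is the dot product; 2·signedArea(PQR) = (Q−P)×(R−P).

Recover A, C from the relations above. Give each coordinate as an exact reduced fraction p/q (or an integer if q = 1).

1. A_x = -235/29  [E, D, A are collinear ∩ BA ⟂ ED]
2. A_y = 167/29  [E, D, A are collinear ∩ BA ⟂ ED]
   → A = (-235/29, 167/29)
3. C_x = 84/29  [AB ∥ CD ∩ BD ∥ AC]
4. C_y = 22/29  [AB ∥ CD ∩ BD ∥ AC]
   → C = (84/29, 22/29)

A = (-235/29, 167/29)
C = (84/29, 22/29)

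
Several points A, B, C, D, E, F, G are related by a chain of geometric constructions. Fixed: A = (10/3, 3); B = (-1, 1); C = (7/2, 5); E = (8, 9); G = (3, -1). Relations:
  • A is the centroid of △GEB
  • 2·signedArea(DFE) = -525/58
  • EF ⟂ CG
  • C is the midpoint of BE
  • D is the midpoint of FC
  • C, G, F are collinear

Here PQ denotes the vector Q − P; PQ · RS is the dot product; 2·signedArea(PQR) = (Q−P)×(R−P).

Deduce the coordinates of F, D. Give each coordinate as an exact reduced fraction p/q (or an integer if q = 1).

D = (427/116, 208/29)
F = (112/29, 271/29)

1. F_x = 112/29  [C, G, F are collinear ∩ EF ⟂ CG]
2. F_y = 271/29  [C, G, F are collinear ∩ EF ⟂ CG]
   → F = (112/29, 271/29)
3. D_x = 427/116  [D is the midpoint of FC]
4. D_y = 208/29  [D is the midpoint of FC]
   → D = (427/116, 208/29)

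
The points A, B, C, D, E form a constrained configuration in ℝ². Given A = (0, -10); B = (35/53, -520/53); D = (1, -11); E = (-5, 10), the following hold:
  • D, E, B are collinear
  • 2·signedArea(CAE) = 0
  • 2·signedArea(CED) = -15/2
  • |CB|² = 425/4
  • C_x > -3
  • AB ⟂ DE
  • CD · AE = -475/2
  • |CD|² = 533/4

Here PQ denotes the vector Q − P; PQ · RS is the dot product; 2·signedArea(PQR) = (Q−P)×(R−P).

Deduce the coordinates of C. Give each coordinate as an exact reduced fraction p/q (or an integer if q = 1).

C = (-5/2, 0)

1. C_x = -5/2  [2·signedArea(CAE) = 0 ∩ 2·signedArea(CED) = -15/2]
2. C_y = 0  [2·signedArea(CAE) = 0 ∩ 2·signedArea(CED) = -15/2]
   → C = (-5/2, 0)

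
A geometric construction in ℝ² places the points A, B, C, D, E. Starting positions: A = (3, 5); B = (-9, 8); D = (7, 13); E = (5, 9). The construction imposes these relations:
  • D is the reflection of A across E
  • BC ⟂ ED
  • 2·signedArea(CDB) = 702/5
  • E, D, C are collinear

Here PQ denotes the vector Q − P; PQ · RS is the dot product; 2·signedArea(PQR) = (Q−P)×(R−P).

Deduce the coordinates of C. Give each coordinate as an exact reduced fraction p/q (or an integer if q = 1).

1. C_x = 9/5  [E, D, C are collinear ∩ BC ⟂ ED]
2. C_y = 13/5  [E, D, C are collinear ∩ BC ⟂ ED]
   → C = (9/5, 13/5)

C = (9/5, 13/5)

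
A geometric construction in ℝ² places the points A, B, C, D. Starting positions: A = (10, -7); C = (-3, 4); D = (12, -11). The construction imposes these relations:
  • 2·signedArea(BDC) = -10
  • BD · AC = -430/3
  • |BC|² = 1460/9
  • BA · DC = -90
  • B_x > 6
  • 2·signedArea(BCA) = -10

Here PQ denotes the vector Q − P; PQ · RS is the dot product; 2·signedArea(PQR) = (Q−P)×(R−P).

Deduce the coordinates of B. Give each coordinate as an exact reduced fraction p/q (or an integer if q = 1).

B = (19/3, -14/3)

1. B_x = 19/3  [BA · DC = -90 ∩ 2·signedArea(BCA) = -10]
2. B_y = -14/3  [BA · DC = -90 ∩ 2·signedArea(BCA) = -10]
   → B = (19/3, -14/3)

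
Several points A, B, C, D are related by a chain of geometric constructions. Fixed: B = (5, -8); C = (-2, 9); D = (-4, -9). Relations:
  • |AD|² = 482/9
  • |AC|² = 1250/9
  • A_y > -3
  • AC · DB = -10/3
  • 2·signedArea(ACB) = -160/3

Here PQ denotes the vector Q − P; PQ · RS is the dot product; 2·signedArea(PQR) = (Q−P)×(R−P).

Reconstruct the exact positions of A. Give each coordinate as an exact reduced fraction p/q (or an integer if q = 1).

1. A_x = -1/3  [2·signedArea(ACB) = -160/3 ∩ AC · DB = -10/3]
2. A_y = -8/3  [2·signedArea(ACB) = -160/3 ∩ AC · DB = -10/3]
   → A = (-1/3, -8/3)

A = (-1/3, -8/3)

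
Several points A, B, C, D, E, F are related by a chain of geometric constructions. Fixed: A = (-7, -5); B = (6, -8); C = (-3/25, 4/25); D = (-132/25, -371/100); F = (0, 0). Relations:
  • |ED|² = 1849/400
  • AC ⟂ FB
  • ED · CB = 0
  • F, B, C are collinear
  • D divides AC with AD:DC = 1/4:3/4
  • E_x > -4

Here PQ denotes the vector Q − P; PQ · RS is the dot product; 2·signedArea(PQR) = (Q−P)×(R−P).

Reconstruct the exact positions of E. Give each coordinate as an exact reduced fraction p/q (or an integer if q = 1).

E = (-89/25, -121/50)

1. E_x = -89/25  [line -153/25·x + 204/25·y + -51/25 = 0 ∩ |ED|² = 1849/400]
2. E_y = -121/50  [line -153/25·x + 204/25·y + -51/25 = 0 ∩ |ED|² = 1849/400]
   → E = (-89/25, -121/50)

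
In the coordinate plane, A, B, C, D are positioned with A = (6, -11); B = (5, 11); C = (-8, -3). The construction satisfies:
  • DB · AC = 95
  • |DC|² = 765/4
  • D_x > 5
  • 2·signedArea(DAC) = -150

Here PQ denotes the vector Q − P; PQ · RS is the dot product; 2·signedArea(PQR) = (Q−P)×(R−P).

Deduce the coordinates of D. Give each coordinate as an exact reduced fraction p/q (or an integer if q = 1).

1. D_x = 11/2  [2·signedArea(DAC) = -150 ∩ DB · AC = 95]
2. D_y = 0  [2·signedArea(DAC) = -150 ∩ DB · AC = 95]
   → D = (11/2, 0)

D = (11/2, 0)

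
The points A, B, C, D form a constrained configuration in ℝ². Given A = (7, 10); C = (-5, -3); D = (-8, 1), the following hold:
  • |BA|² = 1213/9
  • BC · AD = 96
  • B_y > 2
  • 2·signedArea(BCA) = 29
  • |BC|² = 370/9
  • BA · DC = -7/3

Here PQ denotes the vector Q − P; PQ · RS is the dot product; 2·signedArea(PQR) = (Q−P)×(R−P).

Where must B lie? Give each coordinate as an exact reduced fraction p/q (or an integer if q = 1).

B = (-2, 8/3)

1. B_x = -2  [BA · DC = -7/3 ∩ BC · AD = 96]
2. B_y = 8/3  [BA · DC = -7/3 ∩ BC · AD = 96]
   → B = (-2, 8/3)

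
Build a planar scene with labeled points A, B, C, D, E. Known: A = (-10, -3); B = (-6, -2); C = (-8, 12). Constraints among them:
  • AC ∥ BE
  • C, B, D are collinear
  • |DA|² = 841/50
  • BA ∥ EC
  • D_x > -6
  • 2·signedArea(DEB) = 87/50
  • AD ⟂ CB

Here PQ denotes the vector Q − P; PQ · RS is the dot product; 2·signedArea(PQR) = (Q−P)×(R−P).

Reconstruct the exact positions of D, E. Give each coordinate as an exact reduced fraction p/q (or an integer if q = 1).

1. D_x = -297/50  [C, B, D are collinear ∩ AD ⟂ CB]
2. D_y = -121/50  [C, B, D are collinear ∩ AD ⟂ CB]
   → D = (-297/50, -121/50)
3. E_x = -4  [BA ∥ EC ∩ AC ∥ BE]
4. E_y = 13  [BA ∥ EC ∩ AC ∥ BE]
   → E = (-4, 13)

D = (-297/50, -121/50)
E = (-4, 13)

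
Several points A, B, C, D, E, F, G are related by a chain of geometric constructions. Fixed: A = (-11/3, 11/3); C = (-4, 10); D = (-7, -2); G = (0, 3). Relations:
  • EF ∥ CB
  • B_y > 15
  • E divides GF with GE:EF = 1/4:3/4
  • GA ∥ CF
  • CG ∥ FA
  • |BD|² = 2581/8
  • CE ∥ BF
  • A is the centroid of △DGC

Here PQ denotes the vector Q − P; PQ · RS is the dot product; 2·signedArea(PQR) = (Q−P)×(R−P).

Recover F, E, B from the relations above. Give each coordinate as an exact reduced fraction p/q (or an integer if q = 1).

B = (-39/4, 63/4)
E = (-23/12, 59/12)
F = (-23/3, 32/3)

1. F_x = -23/3  [CG ∥ FA ∩ GA ∥ CF]
2. F_y = 32/3  [CG ∥ FA ∩ GA ∥ CF]
   → F = (-23/3, 32/3)
3. E_x = -23/12  [E divides GF with GE:EF = 1/4:3/4]
4. E_y = 59/12  [E divides GF with GE:EF = 1/4:3/4]
   → E = (-23/12, 59/12)
5. B_x = -39/4  [CE ∥ BF ∩ EF ∥ CB]
6. B_y = 63/4  [CE ∥ BF ∩ EF ∥ CB]
   → B = (-39/4, 63/4)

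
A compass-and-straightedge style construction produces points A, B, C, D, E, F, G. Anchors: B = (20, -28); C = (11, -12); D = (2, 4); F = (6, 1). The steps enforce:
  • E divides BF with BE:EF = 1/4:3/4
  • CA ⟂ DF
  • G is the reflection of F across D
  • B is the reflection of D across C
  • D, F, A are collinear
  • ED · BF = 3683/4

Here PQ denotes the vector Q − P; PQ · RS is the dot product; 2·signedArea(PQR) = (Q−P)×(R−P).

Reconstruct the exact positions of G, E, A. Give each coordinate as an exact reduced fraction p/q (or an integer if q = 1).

1. G_x = -2  [G is the reflection of F across D]
2. G_y = 7  [G is the reflection of F across D]
   → G = (-2, 7)
3. E_x = 33/2  [E divides BF with BE:EF = 1/4:3/4]
4. E_y = -83/4  [E divides BF with BE:EF = 1/4:3/4]
   → E = (33/2, -83/4)
5. A_x = 386/25  [D, F, A are collinear ∩ CA ⟂ DF]
6. A_y = -152/25  [D, F, A are collinear ∩ CA ⟂ DF]
   → A = (386/25, -152/25)

A = (386/25, -152/25)
E = (33/2, -83/4)
G = (-2, 7)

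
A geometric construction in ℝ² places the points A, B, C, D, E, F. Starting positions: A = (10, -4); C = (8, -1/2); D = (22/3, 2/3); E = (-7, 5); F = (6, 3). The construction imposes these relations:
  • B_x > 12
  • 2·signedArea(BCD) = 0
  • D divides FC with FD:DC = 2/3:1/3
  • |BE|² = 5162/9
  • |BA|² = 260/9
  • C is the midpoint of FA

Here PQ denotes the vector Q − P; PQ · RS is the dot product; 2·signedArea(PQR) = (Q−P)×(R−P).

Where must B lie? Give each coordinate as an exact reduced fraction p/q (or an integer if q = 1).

B = (38/3, -26/3)

1. B_x = 38/3  [line -7/6·x + -2/3·y + 9 = 0 ∩ |BA|² = 260/9]
2. B_y = -26/3  [line -7/6·x + -2/3·y + 9 = 0 ∩ |BA|² = 260/9]
   → B = (38/3, -26/3)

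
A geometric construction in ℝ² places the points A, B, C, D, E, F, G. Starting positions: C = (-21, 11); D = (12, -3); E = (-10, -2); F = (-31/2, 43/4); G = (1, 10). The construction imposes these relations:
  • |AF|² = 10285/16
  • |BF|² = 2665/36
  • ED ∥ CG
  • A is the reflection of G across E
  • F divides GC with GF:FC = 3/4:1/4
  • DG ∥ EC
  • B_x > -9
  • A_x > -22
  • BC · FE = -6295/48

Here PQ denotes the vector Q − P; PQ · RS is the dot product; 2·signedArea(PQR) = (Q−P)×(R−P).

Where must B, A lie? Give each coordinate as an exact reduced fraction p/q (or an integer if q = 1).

1. B_x = -49/6  [line -11/2·x + 51/4·y + -5981/48 = 0 ∩ |BF|² = 2665/36]
2. B_y = 25/4  [line -11/2·x + 51/4·y + -5981/48 = 0 ∩ |BF|² = 2665/36]
   → B = (-49/6, 25/4)
3. A_x = -21  [A is the reflection of G across E]
4. A_y = -14  [A is the reflection of G across E]
   → A = (-21, -14)

A = (-21, -14)
B = (-49/6, 25/4)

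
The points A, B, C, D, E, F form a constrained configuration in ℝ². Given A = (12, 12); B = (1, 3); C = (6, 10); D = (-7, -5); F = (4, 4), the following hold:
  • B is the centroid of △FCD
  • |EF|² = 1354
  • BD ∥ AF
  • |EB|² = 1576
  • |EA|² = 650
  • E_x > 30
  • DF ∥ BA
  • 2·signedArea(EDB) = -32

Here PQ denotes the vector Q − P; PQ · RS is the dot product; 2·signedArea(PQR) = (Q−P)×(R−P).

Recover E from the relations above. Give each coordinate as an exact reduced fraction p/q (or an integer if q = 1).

E = (31, 29)

1. E_x = 31  [line -8·x + 8·y + 16 = 0 ∩ |EA|² = 650]
2. E_y = 29  [line -8·x + 8·y + 16 = 0 ∩ |EA|² = 650]
   → E = (31, 29)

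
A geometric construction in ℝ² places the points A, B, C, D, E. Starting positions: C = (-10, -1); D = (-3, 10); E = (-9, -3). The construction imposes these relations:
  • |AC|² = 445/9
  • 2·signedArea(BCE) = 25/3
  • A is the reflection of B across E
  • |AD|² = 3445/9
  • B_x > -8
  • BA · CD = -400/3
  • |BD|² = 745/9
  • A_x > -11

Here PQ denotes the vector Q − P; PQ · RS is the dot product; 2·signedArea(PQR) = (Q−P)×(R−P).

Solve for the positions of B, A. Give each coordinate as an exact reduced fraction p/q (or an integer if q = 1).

A = (-32/3, -8)
B = (-22/3, 2)

1. B_x = -22/3  [line 2·x + 1·y + 38/3 = 0 ∩ |BD|² = 745/9]
2. B_y = 2  [line 2·x + 1·y + 38/3 = 0 ∩ |BD|² = 745/9]
   → B = (-22/3, 2)
3. A_x = -32/3  [A is the reflection of B across E]
4. A_y = -8  [A is the reflection of B across E]
   → A = (-32/3, -8)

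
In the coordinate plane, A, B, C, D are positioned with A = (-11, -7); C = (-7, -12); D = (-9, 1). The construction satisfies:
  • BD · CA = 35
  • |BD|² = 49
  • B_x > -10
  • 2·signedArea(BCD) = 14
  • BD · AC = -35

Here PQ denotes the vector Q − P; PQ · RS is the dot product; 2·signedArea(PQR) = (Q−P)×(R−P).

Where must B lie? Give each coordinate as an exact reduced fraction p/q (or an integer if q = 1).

1. B_x = -9  [2·signedArea(BCD) = 14 ∩ BD · AC = -35]
2. B_y = -6  [2·signedArea(BCD) = 14 ∩ BD · AC = -35]
   → B = (-9, -6)

B = (-9, -6)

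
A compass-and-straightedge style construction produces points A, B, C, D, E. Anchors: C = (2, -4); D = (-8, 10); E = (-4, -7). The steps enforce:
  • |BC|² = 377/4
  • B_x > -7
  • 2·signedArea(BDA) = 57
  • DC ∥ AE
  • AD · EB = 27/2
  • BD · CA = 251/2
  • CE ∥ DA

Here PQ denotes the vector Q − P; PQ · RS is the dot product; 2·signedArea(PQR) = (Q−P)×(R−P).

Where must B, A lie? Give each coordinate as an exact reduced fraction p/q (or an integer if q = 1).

A = (-14, 7)
B = (-6, 3/2)

1. A_x = -14  [DC ∥ AE ∩ CE ∥ DA]
2. A_y = 7  [DC ∥ AE ∩ CE ∥ DA]
   → A = (-14, 7)
3. B_x = -6  [2·signedArea(BDA) = 57 ∩ BD · CA = 251/2]
4. B_y = 3/2  [2·signedArea(BDA) = 57 ∩ BD · CA = 251/2]
   → B = (-6, 3/2)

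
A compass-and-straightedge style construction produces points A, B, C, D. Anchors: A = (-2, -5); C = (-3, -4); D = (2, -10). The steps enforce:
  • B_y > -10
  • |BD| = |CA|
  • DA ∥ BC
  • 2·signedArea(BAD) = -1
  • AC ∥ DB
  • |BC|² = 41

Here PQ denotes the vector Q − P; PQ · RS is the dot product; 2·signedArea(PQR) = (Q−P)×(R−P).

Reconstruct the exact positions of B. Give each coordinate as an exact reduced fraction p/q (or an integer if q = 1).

B = (1, -9)

1. B_x = 1  [DA ∥ BC ∩ AC ∥ DB]
2. B_y = -9  [DA ∥ BC ∩ AC ∥ DB]
   → B = (1, -9)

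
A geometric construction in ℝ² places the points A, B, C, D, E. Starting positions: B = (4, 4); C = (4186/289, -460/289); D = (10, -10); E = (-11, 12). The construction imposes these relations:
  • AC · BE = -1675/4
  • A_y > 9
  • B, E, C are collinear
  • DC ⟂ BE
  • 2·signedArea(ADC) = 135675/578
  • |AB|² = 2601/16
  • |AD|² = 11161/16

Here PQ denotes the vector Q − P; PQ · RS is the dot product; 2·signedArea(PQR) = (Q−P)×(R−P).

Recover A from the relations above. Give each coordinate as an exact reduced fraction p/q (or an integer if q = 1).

A = (-29/4, 10)

1. A_x = -29/4  [line -2430/289·x + 1296/289·y + -61155/578 = 0 ∩ |AB|² = 2601/16]
2. A_y = 10  [line -2430/289·x + 1296/289·y + -61155/578 = 0 ∩ |AB|² = 2601/16]
   → A = (-29/4, 10)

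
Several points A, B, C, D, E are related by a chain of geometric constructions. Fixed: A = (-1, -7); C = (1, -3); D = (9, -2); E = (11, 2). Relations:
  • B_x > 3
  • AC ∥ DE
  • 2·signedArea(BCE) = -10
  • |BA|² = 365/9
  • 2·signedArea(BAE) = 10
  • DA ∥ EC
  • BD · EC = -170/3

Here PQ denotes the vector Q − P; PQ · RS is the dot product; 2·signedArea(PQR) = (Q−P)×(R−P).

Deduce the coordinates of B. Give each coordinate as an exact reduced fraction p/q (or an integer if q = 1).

B = (11/3, -8/3)

1. B_x = 11/3  [2·signedArea(BCE) = -10 ∩ BD · EC = -170/3]
2. B_y = -8/3  [2·signedArea(BCE) = -10 ∩ BD · EC = -170/3]
   → B = (11/3, -8/3)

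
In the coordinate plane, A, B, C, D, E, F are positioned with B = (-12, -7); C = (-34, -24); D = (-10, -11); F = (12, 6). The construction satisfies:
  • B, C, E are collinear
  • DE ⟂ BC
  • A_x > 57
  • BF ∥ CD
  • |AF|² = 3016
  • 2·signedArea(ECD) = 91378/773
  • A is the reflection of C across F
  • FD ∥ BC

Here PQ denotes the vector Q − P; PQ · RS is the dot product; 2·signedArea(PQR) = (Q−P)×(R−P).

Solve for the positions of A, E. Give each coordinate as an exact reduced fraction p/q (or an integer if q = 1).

1. A_x = 58  [A is the reflection of C across F]
2. A_y = 36  [A is the reflection of C across F]
   → A = (58, 36)
3. E_x = -9804/773  [B, C, E are collinear ∩ DE ⟂ BC]
4. E_y = -5819/773  [B, C, E are collinear ∩ DE ⟂ BC]
   → E = (-9804/773, -5819/773)

A = (58, 36)
E = (-9804/773, -5819/773)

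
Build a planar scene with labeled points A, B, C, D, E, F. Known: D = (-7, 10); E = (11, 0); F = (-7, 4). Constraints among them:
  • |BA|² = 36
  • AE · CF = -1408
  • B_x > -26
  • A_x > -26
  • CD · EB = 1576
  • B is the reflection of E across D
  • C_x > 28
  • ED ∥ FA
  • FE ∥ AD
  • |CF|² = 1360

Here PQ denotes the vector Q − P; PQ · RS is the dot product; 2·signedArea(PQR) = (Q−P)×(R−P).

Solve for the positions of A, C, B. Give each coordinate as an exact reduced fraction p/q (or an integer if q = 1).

A = (-25, 14)
B = (-25, 20)
C = (29, -4)

1. A_x = -25  [FE ∥ AD ∩ ED ∥ FA]
2. A_y = 14  [FE ∥ AD ∩ ED ∥ FA]
   → A = (-25, 14)
3. C_x = 29  [line -36·x + 14·y + 1100 = 0 ∩ |CF|² = 1360]
4. C_y = -4  [line -36·x + 14·y + 1100 = 0 ∩ |CF|² = 1360]
   → C = (29, -4)
5. B_x = -25  [CD · EB = 1576 ∩ B is the reflection of E across D]
6. B_y = 20  [CD · EB = 1576 ∩ B is the reflection of E across D]
   → B = (-25, 20)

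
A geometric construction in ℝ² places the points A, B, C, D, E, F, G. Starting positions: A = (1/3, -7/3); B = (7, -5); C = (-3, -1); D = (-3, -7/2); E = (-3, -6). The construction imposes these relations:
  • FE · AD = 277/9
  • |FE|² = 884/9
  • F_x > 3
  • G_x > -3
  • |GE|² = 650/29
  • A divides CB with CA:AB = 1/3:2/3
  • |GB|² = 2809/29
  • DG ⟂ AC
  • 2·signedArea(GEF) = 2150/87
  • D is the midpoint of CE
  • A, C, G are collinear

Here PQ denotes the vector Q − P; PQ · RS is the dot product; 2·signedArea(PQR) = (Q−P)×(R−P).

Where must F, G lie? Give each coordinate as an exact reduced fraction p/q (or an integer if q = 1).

F = (11/3, 4/3)
G = (-62/29, -39/29)

1. G_x = -62/29  [A, C, G are collinear ∩ DG ⟂ AC]
2. G_y = -39/29  [A, C, G are collinear ∩ DG ⟂ AC]
   → G = (-62/29, -39/29)
3. F_x = 11/3  [FE · AD = 277/9 ∩ 2·signedArea(GEF) = 2150/87]
4. F_y = 4/3  [FE · AD = 277/9 ∩ 2·signedArea(GEF) = 2150/87]
   → F = (11/3, 4/3)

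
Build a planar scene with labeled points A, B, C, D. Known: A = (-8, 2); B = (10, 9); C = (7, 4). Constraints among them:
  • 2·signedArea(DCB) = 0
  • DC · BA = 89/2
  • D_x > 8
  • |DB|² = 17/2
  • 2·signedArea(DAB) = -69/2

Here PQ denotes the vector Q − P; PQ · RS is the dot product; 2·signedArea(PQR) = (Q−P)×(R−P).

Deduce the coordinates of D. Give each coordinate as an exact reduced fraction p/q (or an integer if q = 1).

D = (17/2, 13/2)

1. D_x = 17/2  [2·signedArea(DCB) = 0 ∩ 2·signedArea(DAB) = -69/2]
2. D_y = 13/2  [2·signedArea(DCB) = 0 ∩ 2·signedArea(DAB) = -69/2]
   → D = (17/2, 13/2)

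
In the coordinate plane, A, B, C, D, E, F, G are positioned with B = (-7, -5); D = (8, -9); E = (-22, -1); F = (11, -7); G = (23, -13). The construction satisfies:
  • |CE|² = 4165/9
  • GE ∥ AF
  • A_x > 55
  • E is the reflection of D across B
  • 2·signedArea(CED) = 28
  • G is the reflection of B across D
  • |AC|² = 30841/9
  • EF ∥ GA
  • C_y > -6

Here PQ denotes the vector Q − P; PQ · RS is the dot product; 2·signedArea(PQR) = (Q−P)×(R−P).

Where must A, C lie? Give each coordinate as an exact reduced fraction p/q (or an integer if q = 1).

1. A_x = 56  [GE ∥ AF ∩ EF ∥ GA]
2. A_y = -19  [GE ∥ AF ∩ EF ∥ GA]
   → A = (56, -19)
3. C_x = -1  [line 8·x + 30·y + 178 = 0 ∩ |AC|² = 30841/9]
4. C_y = -17/3  [line 8·x + 30·y + 178 = 0 ∩ |AC|² = 30841/9]
   → C = (-1, -17/3)

A = (56, -19)
C = (-1, -17/3)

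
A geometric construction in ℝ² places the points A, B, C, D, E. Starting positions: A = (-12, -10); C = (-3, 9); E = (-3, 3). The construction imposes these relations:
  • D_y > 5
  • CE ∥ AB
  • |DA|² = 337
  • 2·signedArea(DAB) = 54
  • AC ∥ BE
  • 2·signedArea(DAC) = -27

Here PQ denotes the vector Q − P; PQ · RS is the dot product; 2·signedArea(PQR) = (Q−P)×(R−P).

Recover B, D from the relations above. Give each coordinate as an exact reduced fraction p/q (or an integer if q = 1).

B = (-12, -16)
D = (-3, 6)

1. B_x = -12  [AC ∥ BE ∩ CE ∥ AB]
2. B_y = -16  [AC ∥ BE ∩ CE ∥ AB]
   → B = (-12, -16)
3. D_x = -3  [2·signedArea(DAB) = 54 ∩ 2·signedArea(DAC) = -27]
4. D_y = 6  [2·signedArea(DAB) = 54 ∩ 2·signedArea(DAC) = -27]
   → D = (-3, 6)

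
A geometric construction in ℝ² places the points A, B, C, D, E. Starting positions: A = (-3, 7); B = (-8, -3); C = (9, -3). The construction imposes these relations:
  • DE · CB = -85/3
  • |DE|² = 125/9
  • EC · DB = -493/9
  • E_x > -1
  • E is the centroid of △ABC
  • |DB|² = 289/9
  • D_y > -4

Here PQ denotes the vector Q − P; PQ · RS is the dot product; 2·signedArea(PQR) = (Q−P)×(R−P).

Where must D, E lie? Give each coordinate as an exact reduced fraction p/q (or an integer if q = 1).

1. E_x = -2/3  [E is the centroid of △ABC]
2. E_y = 1/3  [E is the centroid of △ABC]
   → E = (-2/3, 1/3)
3. D_x = -7/3  [DE · CB = -85/3 ∩ EC · DB = -493/9]
4. D_y = -3  [DE · CB = -85/3 ∩ EC · DB = -493/9]
   → D = (-7/3, -3)

D = (-7/3, -3)
E = (-2/3, 1/3)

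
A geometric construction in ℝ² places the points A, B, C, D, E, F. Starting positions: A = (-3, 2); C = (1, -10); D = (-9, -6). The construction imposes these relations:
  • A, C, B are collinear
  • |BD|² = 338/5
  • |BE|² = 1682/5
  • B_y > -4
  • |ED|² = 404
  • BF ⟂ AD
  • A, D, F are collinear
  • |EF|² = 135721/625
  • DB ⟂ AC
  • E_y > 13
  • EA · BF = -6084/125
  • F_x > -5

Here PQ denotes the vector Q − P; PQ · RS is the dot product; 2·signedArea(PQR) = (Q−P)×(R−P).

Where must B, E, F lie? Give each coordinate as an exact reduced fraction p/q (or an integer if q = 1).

1. B_x = -6/5  [A, C, B are collinear ∩ DB ⟂ AC]
2. B_y = -17/5  [A, C, B are collinear ∩ DB ⟂ AC]
   → B = (-6/5, -17/5)
3. F_x = -618/125  [A, D, F are collinear ∩ BF ⟂ AD]
4. F_y = -74/125  [A, D, F are collinear ∩ BF ⟂ AD]
   → F = (-618/125, -74/125)
5. E_x = -7  [line 468/125·x + -351/125·y + 1638/25 = 0 ∩ |EF|² = 135721/625]
6. E_y = 14  [line 468/125·x + -351/125·y + 1638/25 = 0 ∩ |EF|² = 135721/625]
   → E = (-7, 14)

B = (-6/5, -17/5)
E = (-7, 14)
F = (-618/125, -74/125)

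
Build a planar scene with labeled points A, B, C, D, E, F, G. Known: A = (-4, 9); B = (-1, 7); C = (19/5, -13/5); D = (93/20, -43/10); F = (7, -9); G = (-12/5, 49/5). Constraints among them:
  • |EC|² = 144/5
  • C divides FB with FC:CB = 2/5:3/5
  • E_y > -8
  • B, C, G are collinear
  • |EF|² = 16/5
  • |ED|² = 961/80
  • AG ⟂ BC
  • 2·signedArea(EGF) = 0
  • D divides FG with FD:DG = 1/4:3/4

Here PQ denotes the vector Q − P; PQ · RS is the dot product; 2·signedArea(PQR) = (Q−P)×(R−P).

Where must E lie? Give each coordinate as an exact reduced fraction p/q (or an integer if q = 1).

E = (31/5, -37/5)

1. E_x = 31/5  [line 94/5·x + 47/5·y + -47 = 0 ∩ |EF|² = 16/5]
2. E_y = -37/5  [line 94/5·x + 47/5·y + -47 = 0 ∩ |EF|² = 16/5]
   → E = (31/5, -37/5)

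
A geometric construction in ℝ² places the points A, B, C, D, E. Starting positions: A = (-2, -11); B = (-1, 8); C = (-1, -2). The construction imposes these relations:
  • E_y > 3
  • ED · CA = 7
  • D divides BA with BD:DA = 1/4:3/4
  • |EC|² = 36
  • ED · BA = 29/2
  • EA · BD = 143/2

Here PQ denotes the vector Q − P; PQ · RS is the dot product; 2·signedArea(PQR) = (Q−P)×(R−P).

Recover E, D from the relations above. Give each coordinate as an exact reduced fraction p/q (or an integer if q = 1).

1. D_x = -5/4  [D divides BA with BD:DA = 1/4:3/4]
2. D_y = 13/4  [D divides BA with BD:DA = 1/4:3/4]
   → D = (-5/4, 13/4)
3. E_x = -1  [ED · BA = 29/2 ∩ ED · CA = 7]
4. E_y = 4  [ED · BA = 29/2 ∩ ED · CA = 7]
   → E = (-1, 4)

D = (-5/4, 13/4)
E = (-1, 4)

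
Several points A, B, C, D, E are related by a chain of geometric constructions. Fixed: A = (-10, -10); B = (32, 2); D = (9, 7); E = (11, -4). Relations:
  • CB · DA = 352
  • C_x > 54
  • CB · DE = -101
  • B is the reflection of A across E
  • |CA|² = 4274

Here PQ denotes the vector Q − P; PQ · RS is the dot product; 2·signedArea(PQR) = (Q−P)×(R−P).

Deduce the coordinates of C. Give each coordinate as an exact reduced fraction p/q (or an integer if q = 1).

1. C_x = 55  [CB · DA = 352 ∩ CB · DE = -101]
2. C_y = -3  [CB · DA = 352 ∩ CB · DE = -101]
   → C = (55, -3)

C = (55, -3)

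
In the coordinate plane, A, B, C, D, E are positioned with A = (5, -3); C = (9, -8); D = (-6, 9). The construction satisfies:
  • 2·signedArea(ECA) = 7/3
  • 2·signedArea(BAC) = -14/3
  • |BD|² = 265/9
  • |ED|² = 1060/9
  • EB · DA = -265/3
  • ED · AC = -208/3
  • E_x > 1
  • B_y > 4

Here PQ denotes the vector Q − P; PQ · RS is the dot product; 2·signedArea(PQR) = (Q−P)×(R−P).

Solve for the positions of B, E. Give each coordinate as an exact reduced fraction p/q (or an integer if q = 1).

B = (-7/3, 5)
E = (4/3, 1)

1. E_x = 4/3  [2·signedArea(ECA) = 7/3 ∩ ED · AC = -208/3]
2. E_y = 1  [2·signedArea(ECA) = 7/3 ∩ ED · AC = -208/3]
   → E = (4/3, 1)
3. B_x = -7/3  [2·signedArea(BAC) = -14/3 ∩ EB · DA = -265/3]
4. B_y = 5  [2·signedArea(BAC) = -14/3 ∩ EB · DA = -265/3]
   → B = (-7/3, 5)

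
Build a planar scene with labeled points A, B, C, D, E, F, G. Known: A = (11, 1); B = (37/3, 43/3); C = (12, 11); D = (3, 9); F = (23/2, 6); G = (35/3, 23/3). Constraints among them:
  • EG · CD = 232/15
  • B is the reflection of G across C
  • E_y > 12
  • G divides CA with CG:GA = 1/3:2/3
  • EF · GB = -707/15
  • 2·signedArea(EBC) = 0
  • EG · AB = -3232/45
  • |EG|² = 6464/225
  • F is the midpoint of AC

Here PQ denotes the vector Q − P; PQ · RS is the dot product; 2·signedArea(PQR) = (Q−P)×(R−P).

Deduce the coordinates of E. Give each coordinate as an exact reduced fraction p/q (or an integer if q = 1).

1. E_x = 61/5  [2·signedArea(EBC) = 0 ∩ EG · AB = -3232/45]
2. E_y = 13  [2·signedArea(EBC) = 0 ∩ EG · AB = -3232/45]
   → E = (61/5, 13)

E = (61/5, 13)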